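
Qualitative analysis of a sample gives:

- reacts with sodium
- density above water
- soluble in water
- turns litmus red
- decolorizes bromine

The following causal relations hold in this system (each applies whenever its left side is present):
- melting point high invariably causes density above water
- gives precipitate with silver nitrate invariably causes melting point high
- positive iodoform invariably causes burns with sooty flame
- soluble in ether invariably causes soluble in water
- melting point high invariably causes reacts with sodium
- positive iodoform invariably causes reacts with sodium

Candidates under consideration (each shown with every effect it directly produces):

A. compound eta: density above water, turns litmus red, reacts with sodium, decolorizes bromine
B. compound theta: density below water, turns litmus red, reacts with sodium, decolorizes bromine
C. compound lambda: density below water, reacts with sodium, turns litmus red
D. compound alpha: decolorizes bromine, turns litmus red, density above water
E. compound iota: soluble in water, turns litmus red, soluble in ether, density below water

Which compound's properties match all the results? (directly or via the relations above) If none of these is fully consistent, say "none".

none

Per-candidate check:
(A) compound eta — reacts with sodium match; density above water match; soluble in water miss; turns litmus red match; decolorizes bromine match
(B) compound theta — reacts with sodium match; density above water miss; soluble in water miss; turns litmus red match; decolorizes bromine match
(C) compound lambda — reacts with sodium match; density above water miss; soluble in water miss; turns litmus red match; decolorizes bromine miss
(D) compound alpha — reacts with sodium miss; density above water match; soluble in water miss; turns litmus red match; decolorizes bromine match
(E) compound iota — reacts with sodium miss; density above water miss; soluble in water match; turns litmus red match; decolorizes bromine miss
Every candidate fails on at least one observation.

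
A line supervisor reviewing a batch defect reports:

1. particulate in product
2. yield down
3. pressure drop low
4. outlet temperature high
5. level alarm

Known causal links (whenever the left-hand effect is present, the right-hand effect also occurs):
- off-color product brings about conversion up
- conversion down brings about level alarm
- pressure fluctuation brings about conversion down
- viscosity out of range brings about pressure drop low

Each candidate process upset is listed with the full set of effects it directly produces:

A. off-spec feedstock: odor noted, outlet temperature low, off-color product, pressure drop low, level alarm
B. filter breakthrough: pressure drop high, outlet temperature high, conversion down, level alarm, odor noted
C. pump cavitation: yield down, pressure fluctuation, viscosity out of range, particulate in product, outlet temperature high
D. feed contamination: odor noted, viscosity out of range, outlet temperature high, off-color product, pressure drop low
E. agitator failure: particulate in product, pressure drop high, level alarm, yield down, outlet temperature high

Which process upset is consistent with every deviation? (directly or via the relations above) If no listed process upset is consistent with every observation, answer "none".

Checking each candidate against the observations:
(A) off-spec feedstock — particulate in product -; yield down -; pressure drop low +; outlet temperature high -; level alarm +
(B) filter breakthrough — particulate in product -; yield down -; pressure drop low -; outlet temperature high +; level alarm +
(C) pump cavitation — accounts for every observation (pressure drop low by viscosity out of range → pressure drop low)
(D) feed contamination — does not account for particulate in product, yield down, level alarm
(E) agitator failure — particulate in product +; yield down +; pressure drop low -; outlet temperature high +; level alarm +
(C) alone accounts for all the evidence.

C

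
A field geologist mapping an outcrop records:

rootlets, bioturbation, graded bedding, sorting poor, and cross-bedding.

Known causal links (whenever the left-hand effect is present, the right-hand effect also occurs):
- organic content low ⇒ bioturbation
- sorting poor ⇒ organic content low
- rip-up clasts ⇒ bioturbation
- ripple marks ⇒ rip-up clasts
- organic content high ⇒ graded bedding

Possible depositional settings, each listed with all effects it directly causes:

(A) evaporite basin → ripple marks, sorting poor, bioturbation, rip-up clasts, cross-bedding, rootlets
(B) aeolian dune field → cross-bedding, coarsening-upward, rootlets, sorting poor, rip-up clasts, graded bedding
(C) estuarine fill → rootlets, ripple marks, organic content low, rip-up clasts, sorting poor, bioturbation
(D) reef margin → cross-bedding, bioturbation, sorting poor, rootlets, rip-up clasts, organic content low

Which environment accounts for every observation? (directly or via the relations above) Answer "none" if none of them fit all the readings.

B

For each candidate, compare predicted effects to what was observed:
(A) evaporite basin — does not account for graded bedding
(B) aeolian dune field — accounts for every observation (bioturbation through rip-up clasts → bioturbation)
(C) estuarine fill — does not account for graded bedding, cross-bedding
(D) reef margin — rootlets match; bioturbation match; graded bedding miss; sorting poor match; cross-bedding match
(B) is the only candidate with no mismatches.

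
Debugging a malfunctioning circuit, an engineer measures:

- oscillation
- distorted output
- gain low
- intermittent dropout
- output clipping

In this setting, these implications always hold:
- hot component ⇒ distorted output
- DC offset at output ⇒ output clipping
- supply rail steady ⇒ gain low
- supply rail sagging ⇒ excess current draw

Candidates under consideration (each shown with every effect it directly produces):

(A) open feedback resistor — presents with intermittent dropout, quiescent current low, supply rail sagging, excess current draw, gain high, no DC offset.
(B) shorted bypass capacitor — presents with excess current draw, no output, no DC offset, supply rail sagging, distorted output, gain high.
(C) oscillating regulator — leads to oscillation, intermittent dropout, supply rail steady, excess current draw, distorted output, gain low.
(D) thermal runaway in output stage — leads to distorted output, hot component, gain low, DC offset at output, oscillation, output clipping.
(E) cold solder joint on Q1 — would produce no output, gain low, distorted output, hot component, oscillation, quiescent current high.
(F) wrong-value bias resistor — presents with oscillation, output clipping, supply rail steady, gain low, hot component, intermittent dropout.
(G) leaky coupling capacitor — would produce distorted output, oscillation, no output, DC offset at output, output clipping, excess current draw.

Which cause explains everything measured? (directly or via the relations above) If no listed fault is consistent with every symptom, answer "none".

F

Checking each candidate against the observations:
(A) open feedback resistor — oscillation ✗; distorted output ✗; gain low ✗; intermittent dropout ✓; output clipping ✗
(B) shorted bypass capacitor — fails on oscillation, gain low, intermittent dropout, output clipping (predicts gain high, not gain low)
(C) oscillating regulator — does not account for output clipping
(D) thermal runaway in output stage — oscillation ✓; distorted output ✓; gain low ✓; intermittent dropout ✗; output clipping ✓
(E) cold solder joint on Q1 — oscillation ✓; distorted output ✓; gain low ✓; intermittent dropout ✗; output clipping ✗
(F) wrong-value bias resistor — oscillation ✓; distorted output ✓ (via hot component → distorted output); gain low ✓; intermittent dropout ✓; output clipping ✓
(G) leaky coupling capacitor — oscillation ✓; distorted output ✓; gain low ✗; intermittent dropout ✗; output clipping ✓
Only (F) is consistent with every observation.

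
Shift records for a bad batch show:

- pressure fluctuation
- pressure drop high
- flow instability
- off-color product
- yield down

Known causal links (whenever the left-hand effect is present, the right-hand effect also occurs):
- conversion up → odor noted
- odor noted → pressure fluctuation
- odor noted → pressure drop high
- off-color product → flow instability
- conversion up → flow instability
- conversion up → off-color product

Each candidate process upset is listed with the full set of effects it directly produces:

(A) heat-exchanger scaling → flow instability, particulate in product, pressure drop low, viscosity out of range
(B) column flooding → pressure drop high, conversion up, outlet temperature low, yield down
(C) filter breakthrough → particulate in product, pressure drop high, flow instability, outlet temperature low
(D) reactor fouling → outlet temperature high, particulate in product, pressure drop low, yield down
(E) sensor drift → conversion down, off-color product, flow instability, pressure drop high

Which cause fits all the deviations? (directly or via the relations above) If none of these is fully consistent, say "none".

B

Per-candidate check:
(A) heat-exchanger scaling — fails on pressure fluctuation, pressure drop high, off-color product, yield down (predicts pressure drop low, not pressure drop high)
(B) column flooding — accounts for every observation (pressure fluctuation via conversion up → odor noted → pressure fluctuation)
(C) filter breakthrough — pressure fluctuation -; pressure drop high +; flow instability +; off-color product -; yield down -
(D) reactor fouling — fails on pressure fluctuation, pressure drop high, flow instability, off-color product (predicts pressure drop low, not pressure drop high)
(E) sensor drift — pressure fluctuation -; pressure drop high +; flow instability +; off-color product +; yield down -
(B) alone accounts for all the evidence.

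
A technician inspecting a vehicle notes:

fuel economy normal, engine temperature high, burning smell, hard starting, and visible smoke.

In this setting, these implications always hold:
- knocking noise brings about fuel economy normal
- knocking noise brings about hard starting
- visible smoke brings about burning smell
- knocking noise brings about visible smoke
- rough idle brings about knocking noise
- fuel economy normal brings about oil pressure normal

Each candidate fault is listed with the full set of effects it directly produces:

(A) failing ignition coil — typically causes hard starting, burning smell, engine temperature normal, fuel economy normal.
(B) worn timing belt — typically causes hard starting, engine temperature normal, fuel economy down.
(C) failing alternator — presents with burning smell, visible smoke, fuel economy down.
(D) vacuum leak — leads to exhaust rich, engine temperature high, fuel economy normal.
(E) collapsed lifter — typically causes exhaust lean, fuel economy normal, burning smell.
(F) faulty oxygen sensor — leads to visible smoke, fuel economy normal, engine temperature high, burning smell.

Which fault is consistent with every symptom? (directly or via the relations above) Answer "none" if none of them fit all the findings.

Checking each candidate against the observations:
(A) failing ignition coil — fuel economy normal yes; engine temperature high NO; burning smell yes; hard starting yes; visible smoke NO
(B) worn timing belt — fails on fuel economy normal, engine temperature high, burning smell, visible smoke (predicts fuel economy down, not fuel economy normal; predicts engine temperature normal, not engine temperature high)
(C) failing alternator — fuel economy normal NO; engine temperature high NO; burning smell yes; hard starting NO; visible smoke yes
(D) vacuum leak — does not account for burning smell, hard starting, visible smoke
(E) collapsed lifter — fuel economy normal yes; engine temperature high NO; burning smell yes; hard starting NO; visible smoke NO
(F) faulty oxygen sensor — does not account for hard starting
No candidate is consistent with all observations.

none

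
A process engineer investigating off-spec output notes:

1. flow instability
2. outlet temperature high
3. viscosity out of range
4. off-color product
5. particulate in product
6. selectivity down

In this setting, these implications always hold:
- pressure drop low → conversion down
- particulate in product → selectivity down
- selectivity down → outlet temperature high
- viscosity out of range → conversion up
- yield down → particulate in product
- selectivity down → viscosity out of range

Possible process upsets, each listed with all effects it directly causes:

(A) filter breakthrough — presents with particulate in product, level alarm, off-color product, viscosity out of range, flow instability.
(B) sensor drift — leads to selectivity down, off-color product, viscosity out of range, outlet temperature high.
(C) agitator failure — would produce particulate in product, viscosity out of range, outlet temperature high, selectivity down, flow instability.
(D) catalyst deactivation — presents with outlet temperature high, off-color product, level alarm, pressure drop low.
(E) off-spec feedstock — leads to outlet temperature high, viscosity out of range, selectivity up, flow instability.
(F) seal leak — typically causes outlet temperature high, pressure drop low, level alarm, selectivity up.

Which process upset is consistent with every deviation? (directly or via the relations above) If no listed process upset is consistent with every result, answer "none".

Checking each candidate against the observations:
(A) filter breakthrough — flow instability ✓; outlet temperature high ✓ (through particulate in product → selectivity down → outlet temperature high); viscosity out of range ✓; off-color product ✓; particulate in product ✓; selectivity down ✓ (through particulate in product → selectivity down)
(B) sensor drift — flow instability ✗; outlet temperature high ✓; viscosity out of range ✓; off-color product ✓; particulate in product ✗; selectivity down ✓
(C) agitator failure — does not account for off-color product
(D) catalyst deactivation — does not account for flow instability, viscosity out of range, particulate in product, selectivity down
(E) off-spec feedstock — fails on off-color product, particulate in product, selectivity down (predicts selectivity up, not selectivity down)
(F) seal leak — flow instability ✗; outlet temperature high ✓; viscosity out of range ✗; off-color product ✗; particulate in product ✗; selectivity down ✗
(A) is the only candidate with no mismatches.

A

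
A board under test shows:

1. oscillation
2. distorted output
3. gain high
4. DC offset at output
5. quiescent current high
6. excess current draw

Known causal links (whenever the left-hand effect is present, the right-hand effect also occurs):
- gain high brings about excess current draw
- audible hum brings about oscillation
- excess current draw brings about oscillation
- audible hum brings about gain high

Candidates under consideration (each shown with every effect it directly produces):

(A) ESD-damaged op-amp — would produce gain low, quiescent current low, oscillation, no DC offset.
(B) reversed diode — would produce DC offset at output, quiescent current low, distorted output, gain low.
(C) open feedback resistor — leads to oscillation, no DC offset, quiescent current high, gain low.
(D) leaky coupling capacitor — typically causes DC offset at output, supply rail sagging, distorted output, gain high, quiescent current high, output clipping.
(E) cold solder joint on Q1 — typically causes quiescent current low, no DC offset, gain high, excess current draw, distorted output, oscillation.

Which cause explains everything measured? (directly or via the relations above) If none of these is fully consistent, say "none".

Testing each hypothesis:
(A) ESD-damaged op-amp — fails on distorted output, gain high, DC offset at output, quiescent current high, excess current draw (predicts gain low, not gain high; predicts no DC offset, not DC offset at output; predicts quiescent current low, not quiescent current high)
(B) reversed diode — fails on oscillation, gain high, quiescent current high, excess current draw (predicts gain low, not gain high; predicts quiescent current low, not quiescent current high)
(C) open feedback resistor — fails on distorted output, gain high, DC offset at output, excess current draw (predicts gain low, not gain high; predicts no DC offset, not DC offset at output)
(D) leaky coupling capacitor — oscillation match (via gain high → excess current draw → oscillation); distorted output match; gain high match; DC offset at output match; quiescent current high match; excess current draw match (via gain high → excess current draw)
(E) cold solder joint on Q1 — fails on DC offset at output, quiescent current high (predicts no DC offset, not DC offset at output; predicts quiescent current low, not quiescent current high)
Only (D) is consistent with every observation.

D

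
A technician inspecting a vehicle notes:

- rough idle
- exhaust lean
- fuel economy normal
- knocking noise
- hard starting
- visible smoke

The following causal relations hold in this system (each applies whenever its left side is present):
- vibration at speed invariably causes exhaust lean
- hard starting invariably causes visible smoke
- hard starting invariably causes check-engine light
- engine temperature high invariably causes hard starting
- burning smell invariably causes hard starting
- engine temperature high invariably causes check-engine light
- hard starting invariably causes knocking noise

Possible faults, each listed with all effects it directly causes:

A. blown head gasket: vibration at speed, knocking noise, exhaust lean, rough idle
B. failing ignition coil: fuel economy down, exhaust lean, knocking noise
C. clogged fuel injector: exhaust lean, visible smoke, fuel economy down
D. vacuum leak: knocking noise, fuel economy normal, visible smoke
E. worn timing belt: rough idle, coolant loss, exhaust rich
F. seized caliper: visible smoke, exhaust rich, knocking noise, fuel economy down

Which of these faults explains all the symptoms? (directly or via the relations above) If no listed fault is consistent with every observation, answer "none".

none

Testing each hypothesis:
(A) blown head gasket — rough idle match; exhaust lean match; fuel economy normal miss; knocking noise match; hard starting miss; visible smoke miss
(B) failing ignition coil — fails on rough idle, fuel economy normal, hard starting, visible smoke (predicts fuel economy down, not fuel economy normal)
(C) clogged fuel injector — rough idle miss; exhaust lean match; fuel economy normal miss; knocking noise miss; hard starting miss; visible smoke match
(D) vacuum leak — rough idle miss; exhaust lean miss; fuel economy normal match; knocking noise match; hard starting miss; visible smoke match
(E) worn timing belt — fails on exhaust lean, fuel economy normal, knocking noise, hard starting, visible smoke (predicts exhaust rich, not exhaust lean)
(F) seized caliper — rough idle miss; exhaust lean miss; fuel economy normal miss; knocking noise match; hard starting miss; visible smoke match
None of the listed candidates fits everything.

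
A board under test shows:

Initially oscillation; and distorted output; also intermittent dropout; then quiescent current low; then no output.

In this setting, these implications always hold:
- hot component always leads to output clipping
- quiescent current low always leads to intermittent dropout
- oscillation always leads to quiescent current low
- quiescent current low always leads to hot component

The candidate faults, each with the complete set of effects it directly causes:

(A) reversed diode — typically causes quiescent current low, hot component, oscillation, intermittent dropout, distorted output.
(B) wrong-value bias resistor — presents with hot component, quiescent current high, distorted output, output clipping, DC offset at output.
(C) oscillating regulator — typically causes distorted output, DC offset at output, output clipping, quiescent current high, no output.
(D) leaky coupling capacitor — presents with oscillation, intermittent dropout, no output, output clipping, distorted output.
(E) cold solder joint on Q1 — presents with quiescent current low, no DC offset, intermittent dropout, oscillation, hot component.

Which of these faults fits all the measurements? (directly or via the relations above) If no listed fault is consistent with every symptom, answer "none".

D

For each candidate, compare predicted effects to what was observed:
(A) reversed diode — does not account for no output
(B) wrong-value bias resistor — oscillation miss; distorted output match; intermittent dropout miss; quiescent current low miss; no output miss
(C) oscillating regulator — oscillation miss; distorted output match; intermittent dropout miss; quiescent current low miss; no output match
(D) leaky coupling capacitor — accounts for every observation (quiescent current low through oscillation → quiescent current low)
(E) cold solder joint on Q1 — does not account for distorted output, no output
(D) alone accounts for all the evidence.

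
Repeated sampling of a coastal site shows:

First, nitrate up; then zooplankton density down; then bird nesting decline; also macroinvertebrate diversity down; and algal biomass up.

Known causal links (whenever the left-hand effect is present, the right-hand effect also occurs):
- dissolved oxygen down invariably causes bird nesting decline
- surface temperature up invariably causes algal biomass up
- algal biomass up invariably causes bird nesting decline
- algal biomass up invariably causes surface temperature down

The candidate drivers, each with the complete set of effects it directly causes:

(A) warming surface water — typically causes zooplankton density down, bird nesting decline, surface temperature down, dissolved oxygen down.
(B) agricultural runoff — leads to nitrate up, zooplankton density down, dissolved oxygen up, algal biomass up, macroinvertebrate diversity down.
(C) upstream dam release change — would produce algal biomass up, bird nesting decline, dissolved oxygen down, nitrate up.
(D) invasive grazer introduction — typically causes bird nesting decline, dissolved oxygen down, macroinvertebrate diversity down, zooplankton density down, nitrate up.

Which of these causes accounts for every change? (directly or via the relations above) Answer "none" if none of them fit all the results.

B

For each candidate, compare predicted effects to what was observed:
(A) warming surface water — does not account for nitrate up, macroinvertebrate diversity down, algal biomass up
(B) agricultural runoff — accounts for every observation (bird nesting decline via algal biomass up → bird nesting decline)
(C) upstream dam release change — does not account for zooplankton density down, macroinvertebrate diversity down
(D) invasive grazer introduction — nitrate up yes; zooplankton density down yes; bird nesting decline yes; macroinvertebrate diversity down yes; algal biomass up NO
Only (B) is consistent with every observation.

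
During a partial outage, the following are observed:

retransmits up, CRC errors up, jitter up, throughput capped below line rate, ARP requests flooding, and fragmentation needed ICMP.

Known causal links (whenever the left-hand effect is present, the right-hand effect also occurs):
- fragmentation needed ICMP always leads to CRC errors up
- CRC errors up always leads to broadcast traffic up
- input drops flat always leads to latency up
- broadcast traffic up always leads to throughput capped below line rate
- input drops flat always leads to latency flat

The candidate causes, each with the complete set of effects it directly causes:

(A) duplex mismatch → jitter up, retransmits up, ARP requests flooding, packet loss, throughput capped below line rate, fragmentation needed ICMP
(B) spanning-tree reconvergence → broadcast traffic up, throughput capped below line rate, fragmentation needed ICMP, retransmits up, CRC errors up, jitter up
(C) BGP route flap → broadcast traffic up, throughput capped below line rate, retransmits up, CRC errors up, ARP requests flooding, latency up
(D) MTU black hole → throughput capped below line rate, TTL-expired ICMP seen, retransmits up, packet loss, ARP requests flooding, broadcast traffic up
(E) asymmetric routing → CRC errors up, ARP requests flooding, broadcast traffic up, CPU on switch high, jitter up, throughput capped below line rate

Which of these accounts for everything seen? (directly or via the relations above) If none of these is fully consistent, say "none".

A

Per-candidate check:
(A) duplex mismatch — accounts for every observation (CRC errors up via fragmentation needed ICMP → CRC errors up)
(B) spanning-tree reconvergence — does not account for ARP requests flooding
(C) BGP route flap — retransmits up match; CRC errors up match; jitter up miss; throughput capped below line rate match; ARP requests flooding match; fragmentation needed ICMP miss
(D) MTU black hole — retransmits up match; CRC errors up miss; jitter up miss; throughput capped below line rate match; ARP requests flooding match; fragmentation needed ICMP miss
(E) asymmetric routing — retransmits up miss; CRC errors up match; jitter up match; throughput capped below line rate match; ARP requests flooding match; fragmentation needed ICMP miss
(A) alone accounts for all the evidence.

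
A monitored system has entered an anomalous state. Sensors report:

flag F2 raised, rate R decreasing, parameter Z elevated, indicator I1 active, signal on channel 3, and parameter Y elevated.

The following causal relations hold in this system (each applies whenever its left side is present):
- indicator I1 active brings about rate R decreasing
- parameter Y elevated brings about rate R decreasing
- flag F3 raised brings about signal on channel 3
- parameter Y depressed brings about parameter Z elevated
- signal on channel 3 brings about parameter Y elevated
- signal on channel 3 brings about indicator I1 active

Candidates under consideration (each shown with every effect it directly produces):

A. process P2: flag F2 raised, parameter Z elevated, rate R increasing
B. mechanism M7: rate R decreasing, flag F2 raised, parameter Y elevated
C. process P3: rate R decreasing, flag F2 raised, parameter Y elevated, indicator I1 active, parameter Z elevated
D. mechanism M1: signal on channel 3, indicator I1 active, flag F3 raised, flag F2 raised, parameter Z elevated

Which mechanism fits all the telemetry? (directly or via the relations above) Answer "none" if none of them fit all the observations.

For each candidate, compare predicted effects to what was observed:
(A) process P2 — fails on rate R decreasing, indicator I1 active, signal on channel 3, parameter Y elevated (predicts rate R increasing, not rate R decreasing)
(B) mechanism M7 — flag F2 raised ✓; rate R decreasing ✓; parameter Z elevated ✗; indicator I1 active ✗; signal on channel 3 ✗; parameter Y elevated ✓
(C) process P3 — does not account for signal on channel 3
(D) mechanism M1 — accounts for every observation (rate R decreasing through indicator I1 active → rate R decreasing)
Only (D) is consistent with every observation.

D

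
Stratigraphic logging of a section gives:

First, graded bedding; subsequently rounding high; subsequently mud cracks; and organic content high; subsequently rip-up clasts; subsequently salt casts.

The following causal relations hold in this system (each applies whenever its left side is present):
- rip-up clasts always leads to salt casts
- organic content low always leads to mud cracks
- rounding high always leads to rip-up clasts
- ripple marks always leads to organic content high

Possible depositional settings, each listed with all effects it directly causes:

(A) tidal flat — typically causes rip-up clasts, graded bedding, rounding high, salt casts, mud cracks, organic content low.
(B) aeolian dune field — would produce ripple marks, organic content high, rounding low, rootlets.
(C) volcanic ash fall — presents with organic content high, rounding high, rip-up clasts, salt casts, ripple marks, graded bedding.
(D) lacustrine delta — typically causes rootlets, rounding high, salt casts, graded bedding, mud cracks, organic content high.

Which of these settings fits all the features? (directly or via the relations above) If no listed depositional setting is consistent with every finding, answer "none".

For each candidate, compare predicted effects to what was observed:
(A) tidal flat — fails on organic content high (predicts organic content low, not organic content high)
(B) aeolian dune field — fails on graded bedding, rounding high, mud cracks, rip-up clasts, salt casts (predicts rounding low, not rounding high)
(C) volcanic ash fall — does not account for mud cracks
(D) lacustrine delta — accounts for every observation (rip-up clasts through rounding high → rip-up clasts)
(D) alone accounts for all the evidence.

D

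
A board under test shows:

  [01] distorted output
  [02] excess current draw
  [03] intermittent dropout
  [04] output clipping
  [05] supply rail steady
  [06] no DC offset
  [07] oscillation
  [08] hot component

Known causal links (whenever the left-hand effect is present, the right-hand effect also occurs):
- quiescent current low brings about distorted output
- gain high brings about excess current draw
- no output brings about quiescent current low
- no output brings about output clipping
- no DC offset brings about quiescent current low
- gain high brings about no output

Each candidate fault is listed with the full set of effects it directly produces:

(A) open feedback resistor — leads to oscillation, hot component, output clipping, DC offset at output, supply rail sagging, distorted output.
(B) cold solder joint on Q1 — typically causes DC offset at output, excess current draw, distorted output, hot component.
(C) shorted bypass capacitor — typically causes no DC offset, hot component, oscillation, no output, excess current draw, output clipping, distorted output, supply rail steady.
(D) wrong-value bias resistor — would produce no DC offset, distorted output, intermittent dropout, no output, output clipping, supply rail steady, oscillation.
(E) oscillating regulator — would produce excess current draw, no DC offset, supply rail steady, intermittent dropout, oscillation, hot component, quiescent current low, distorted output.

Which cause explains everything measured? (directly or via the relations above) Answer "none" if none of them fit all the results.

Per-candidate check:
(A) open feedback resistor — fails on excess current draw, intermittent dropout, supply rail steady, no DC offset (predicts supply rail sagging, not supply rail steady; predicts DC offset at output, not no DC offset)
(B) cold solder joint on Q1 — distorted output ✓; excess current draw ✓; intermittent dropout ✗; output clipping ✗; supply rail steady ✗; no DC offset ✗; oscillation ✗; hot component ✓
(C) shorted bypass capacitor — does not account for intermittent dropout
(D) wrong-value bias resistor — does not account for excess current draw, hot component
(E) oscillating regulator — distorted output ✓; excess current draw ✓; intermittent dropout ✓; output clipping ✗; supply rail steady ✓; no DC offset ✓; oscillation ✓; hot component ✓
Every candidate fails on at least one observation.

none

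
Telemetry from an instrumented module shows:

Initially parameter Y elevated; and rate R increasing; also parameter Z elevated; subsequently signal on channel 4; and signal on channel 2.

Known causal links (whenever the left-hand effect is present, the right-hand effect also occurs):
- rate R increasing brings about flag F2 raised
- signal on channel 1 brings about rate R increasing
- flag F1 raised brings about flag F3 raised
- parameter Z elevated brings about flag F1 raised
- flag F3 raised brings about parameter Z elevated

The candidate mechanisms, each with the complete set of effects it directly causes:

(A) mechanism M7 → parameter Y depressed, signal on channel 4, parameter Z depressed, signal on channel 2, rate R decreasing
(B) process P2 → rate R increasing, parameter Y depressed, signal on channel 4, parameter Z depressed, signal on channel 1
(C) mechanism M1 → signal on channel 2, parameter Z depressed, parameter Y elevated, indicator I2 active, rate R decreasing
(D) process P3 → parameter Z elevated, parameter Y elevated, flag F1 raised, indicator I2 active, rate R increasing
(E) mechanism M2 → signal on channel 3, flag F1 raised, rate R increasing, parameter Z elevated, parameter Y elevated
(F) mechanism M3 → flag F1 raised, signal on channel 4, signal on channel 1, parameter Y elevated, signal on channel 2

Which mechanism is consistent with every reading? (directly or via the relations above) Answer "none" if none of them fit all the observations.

F

Checking each candidate against the observations:
(A) mechanism M7 — fails on parameter Y elevated, rate R increasing, parameter Z elevated (predicts parameter Y depressed, not parameter Y elevated; predicts rate R decreasing, not rate R increasing; predicts parameter Z depressed, not parameter Z elevated)
(B) process P2 — parameter Y elevated -; rate R increasing +; parameter Z elevated -; signal on channel 4 +; signal on channel 2 -
(C) mechanism M1 — fails on rate R increasing, parameter Z elevated, signal on channel 4 (predicts rate R decreasing, not rate R increasing; predicts parameter Z depressed, not parameter Z elevated)
(D) process P3 — does not account for signal on channel 4, signal on channel 2
(E) mechanism M2 — parameter Y elevated +; rate R increasing +; parameter Z elevated +; signal on channel 4 -; signal on channel 2 -
(F) mechanism M3 — parameter Y elevated +; rate R increasing + (via signal on channel 1 → rate R increasing); parameter Z elevated + (via flag F1 raised → flag F3 raised → parameter Z elevated); signal on channel 4 +; signal on channel 2 +
(F) is the only candidate with no mismatches.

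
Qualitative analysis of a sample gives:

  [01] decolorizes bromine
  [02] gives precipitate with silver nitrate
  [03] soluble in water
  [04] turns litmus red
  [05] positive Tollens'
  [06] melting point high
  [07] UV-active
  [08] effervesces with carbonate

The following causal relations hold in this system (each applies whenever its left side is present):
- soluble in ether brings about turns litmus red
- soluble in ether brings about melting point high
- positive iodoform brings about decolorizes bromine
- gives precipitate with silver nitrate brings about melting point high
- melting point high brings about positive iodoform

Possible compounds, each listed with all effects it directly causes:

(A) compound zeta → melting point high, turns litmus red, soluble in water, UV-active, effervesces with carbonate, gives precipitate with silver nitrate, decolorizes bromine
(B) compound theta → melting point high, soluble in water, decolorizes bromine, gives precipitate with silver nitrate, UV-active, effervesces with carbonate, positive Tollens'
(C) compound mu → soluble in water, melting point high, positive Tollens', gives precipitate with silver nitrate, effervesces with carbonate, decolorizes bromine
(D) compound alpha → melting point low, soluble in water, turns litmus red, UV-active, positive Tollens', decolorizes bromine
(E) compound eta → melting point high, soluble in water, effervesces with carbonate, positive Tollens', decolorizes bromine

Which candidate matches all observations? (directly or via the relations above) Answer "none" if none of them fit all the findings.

Checking each candidate against the observations:
(A) compound zeta — does not account for positive Tollens'
(B) compound theta — does not account for turns litmus red
(C) compound mu — decolorizes bromine +; gives precipitate with silver nitrate +; soluble in water +; turns litmus red -; positive Tollens' +; melting point high +; UV-active -; effervesces with carbonate +
(D) compound alpha — decolorizes bromine +; gives precipitate with silver nitrate -; soluble in water +; turns litmus red +; positive Tollens' +; melting point high -; UV-active +; effervesces with carbonate -
(E) compound eta — does not account for gives precipitate with silver nitrate, turns litmus red, UV-active
No candidate is consistent with all observations.

none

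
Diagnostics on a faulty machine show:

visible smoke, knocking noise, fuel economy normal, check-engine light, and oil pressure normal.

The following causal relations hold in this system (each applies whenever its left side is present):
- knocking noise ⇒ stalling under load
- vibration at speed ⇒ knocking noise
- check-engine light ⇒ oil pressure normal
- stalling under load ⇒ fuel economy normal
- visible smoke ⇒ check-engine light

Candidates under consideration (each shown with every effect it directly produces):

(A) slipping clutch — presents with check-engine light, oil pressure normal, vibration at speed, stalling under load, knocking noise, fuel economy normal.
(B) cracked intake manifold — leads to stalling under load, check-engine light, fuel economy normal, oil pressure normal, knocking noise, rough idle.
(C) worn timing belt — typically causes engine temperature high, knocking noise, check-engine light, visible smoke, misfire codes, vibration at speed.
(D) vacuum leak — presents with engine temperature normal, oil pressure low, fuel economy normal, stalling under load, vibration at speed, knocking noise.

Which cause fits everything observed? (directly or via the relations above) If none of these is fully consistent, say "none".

C

For each candidate, compare predicted effects to what was observed:
(A) slipping clutch — visible smoke ✗; knocking noise ✓; fuel economy normal ✓; check-engine light ✓; oil pressure normal ✓
(B) cracked intake manifold — visible smoke ✗; knocking noise ✓; fuel economy normal ✓; check-engine light ✓; oil pressure normal ✓
(C) worn timing belt — accounts for every observation (fuel economy normal via knocking noise → stalling under load → fuel economy normal)
(D) vacuum leak — visible smoke ✗; knocking noise ✓; fuel economy normal ✓; check-engine light ✗; oil pressure normal ✗
(C) alone accounts for all the evidence.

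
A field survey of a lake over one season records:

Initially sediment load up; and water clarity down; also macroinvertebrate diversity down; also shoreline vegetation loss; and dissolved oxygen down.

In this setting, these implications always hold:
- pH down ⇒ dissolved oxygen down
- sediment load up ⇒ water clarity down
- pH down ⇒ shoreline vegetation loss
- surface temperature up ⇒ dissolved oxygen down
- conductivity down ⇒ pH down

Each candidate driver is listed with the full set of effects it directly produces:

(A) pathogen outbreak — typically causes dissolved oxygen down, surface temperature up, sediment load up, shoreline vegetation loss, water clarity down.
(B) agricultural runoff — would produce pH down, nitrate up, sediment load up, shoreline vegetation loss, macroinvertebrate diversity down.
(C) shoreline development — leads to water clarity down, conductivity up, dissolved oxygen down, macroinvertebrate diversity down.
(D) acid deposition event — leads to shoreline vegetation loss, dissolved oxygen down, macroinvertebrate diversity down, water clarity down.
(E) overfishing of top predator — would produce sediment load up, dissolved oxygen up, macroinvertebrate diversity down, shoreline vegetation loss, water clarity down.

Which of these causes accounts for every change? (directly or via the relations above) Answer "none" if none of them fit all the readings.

B

Testing each hypothesis:
(A) pathogen outbreak — does not account for macroinvertebrate diversity down
(B) agricultural runoff — sediment load up match; water clarity down match (through sediment load up → water clarity down); macroinvertebrate diversity down match; shoreline vegetation loss match; dissolved oxygen down match (through pH down → dissolved oxygen down)
(C) shoreline development — sediment load up miss; water clarity down match; macroinvertebrate diversity down match; shoreline vegetation loss miss; dissolved oxygen down match
(D) acid deposition event — does not account for sediment load up
(E) overfishing of top predator — sediment load up match; water clarity down match; macroinvertebrate diversity down match; shoreline vegetation loss match; dissolved oxygen down miss
(B) alone accounts for all the evidence.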